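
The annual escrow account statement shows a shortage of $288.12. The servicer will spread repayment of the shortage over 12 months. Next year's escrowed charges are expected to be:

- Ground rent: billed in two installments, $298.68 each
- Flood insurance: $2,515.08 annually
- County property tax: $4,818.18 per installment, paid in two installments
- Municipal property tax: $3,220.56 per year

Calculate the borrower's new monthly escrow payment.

$1,354.79

Ground rent: $298.68 × 2 = $597.36/yr
Flood insurance: $2,515.08/yr
County property tax: $4,818.18 × 2 = $9,636.36/yr
Municipal property tax: $3,220.56/yr
Yearly total = $15,969.36
Per month = $15,969.36 / 12 = $1,330.78
Monthly shortage recovery: $288.12 / 12 = $24.01
Adjusted monthly = $1,330.78 + $24.01 = $1,354.79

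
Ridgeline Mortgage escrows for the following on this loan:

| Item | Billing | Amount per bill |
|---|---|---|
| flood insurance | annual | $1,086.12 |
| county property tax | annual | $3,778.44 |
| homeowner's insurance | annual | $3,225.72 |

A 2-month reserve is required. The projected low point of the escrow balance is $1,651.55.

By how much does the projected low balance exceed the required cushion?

$303.17

Flood insurance = $1,086.12 per year
County property tax = $3,778.44 per year
Homeowner's insurance = $3,225.72 per year
Yearly total = $1,086.12 + $3,778.44 + $3,225.72 = $8,090.28
Monthly escrow = $8,090.28 ÷ 12 = $674.19
Required reserve = 2 × $674.19 = $1,348.38
Surplus = $1,651.55 − $1,348.38 = $303.17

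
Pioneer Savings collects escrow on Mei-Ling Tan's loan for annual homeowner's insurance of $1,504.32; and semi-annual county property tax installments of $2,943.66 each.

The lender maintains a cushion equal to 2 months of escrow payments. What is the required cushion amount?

Homeowner's insurance — $1,504.32 per year
County property tax — $2,943.66 × 2 = $5,887.32 per year
Yearly total = $1,504.32 + $5,887.32 = $7,391.64
Monthly = $7,391.64 / 12 = $615.97
Cushion = 2 × $615.97 = $1,231.94

$1,231.94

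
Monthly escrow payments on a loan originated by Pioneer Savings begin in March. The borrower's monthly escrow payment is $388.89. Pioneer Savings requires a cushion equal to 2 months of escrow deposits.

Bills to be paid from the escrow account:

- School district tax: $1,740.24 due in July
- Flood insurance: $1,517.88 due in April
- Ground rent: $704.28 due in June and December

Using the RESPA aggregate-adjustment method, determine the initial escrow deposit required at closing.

$2,795.73

Cushion = 2 × $388.89 = $777.78
Trial balance (start $0, +$388.89 each month, − disbursements):
  Mar: +$388.89 → $388.89
  Apr: +$388.89 − $1,517.88 → -$740.10
  May: +$388.89 → -$351.21
  Jun: +$388.89 − $704.28 → -$666.60
  Jul: +$388.89 − $1,740.24 → -$2,017.95
  Aug: +$388.89 → -$1,629.06
  Sep: +$388.89 → -$1,240.17
  Oct: +$388.89 → -$851.28
  Nov: +$388.89 → -$462.39
  Dec: +$388.89 − $704.28 → -$777.78
  Jan: +$388.89 → -$388.89
  Feb: +$388.89 → $0.00
Lowest trial balance = -$2,017.95 (Jul)
Initial deposit = cushion − low point = $777.78 − (-$2,017.95) = $2,795.73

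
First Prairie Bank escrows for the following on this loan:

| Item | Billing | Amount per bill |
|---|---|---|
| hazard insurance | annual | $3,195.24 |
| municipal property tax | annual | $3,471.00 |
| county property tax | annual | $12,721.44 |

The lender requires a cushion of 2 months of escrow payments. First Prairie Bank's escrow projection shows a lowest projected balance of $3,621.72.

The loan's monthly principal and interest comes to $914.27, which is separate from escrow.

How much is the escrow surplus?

$390.44

Hazard insurance = $3,195.24
Municipal property tax = $3,471.00
County property tax = $12,721.44
Combined annual = $19,387.68
Monthly = $19,387.68 / 12 = $1,615.64
Cushion = 2 × $1,615.64 = $3,231.28
Surplus = $3,621.72 − $3,231.28 = $390.44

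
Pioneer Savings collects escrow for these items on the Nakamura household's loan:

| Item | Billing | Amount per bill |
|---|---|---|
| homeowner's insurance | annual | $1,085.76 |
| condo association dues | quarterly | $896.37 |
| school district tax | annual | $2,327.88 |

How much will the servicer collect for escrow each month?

$583.26

Homeowner's insurance: $1,085.76 per year
Condo association dues: $896.37 × 4 = $3,585.48 per year
School district tax: $2,327.88 per year
Annual escrow total = $6,999.12
Monthly escrow = $6,999.12 / 12 = $583.26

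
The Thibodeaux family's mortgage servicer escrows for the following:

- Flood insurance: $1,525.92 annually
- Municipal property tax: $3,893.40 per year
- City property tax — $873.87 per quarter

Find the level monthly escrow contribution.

Flood insurance = $1,525.92/yr
Municipal property tax = $3,893.40/yr
City property tax = $873.87 × 4 = $3,495.48/yr
Combined annual = $1,525.92 + $3,893.40 + $3,495.48 = $8,914.80
Monthly = $8,914.80 ÷ 12 = $742.90

$742.90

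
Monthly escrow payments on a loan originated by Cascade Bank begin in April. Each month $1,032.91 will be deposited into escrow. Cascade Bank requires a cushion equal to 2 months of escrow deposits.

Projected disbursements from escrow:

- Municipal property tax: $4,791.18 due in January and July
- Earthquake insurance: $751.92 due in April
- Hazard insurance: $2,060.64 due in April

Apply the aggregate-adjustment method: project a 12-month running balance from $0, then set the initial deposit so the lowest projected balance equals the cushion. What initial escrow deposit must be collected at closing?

Cushion = 2 × $1,032.91 = $2,065.82
Trial balance (start $0, +$1,032.91 each month, − disbursements):
  Apr: +$1,032.91 − $2,812.56 → -$1,779.65
  May: +$1,032.91 → -$746.74
  Jun: +$1,032.91 → $286.17
  Jul: +$1,032.91 − $4,791.18 → -$3,472.10
  Aug: +$1,032.91 → -$2,439.19
  Sep: +$1,032.91 → -$1,406.28
  Oct: +$1,032.91 → -$373.37
  Nov: +$1,032.91 → $659.54
  Dec: +$1,032.91 → $1,692.45
  Jan: +$1,032.91 − $4,791.18 → -$2,065.82
  Feb: +$1,032.91 → -$1,032.91
  Mar: +$1,032.91 → $0.00
Lowest trial balance = -$3,472.10 (Jul)
Initial deposit = cushion − low point = $2,065.82 − (-$3,472.10) = $5,537.92

$5,537.92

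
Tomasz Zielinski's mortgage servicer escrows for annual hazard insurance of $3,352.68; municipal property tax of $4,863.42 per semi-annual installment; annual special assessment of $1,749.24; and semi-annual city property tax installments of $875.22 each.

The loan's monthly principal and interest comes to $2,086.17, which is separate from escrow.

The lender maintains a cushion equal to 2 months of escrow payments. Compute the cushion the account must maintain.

Hazard insurance = $3,352.68 annually
Municipal property tax = $4,863.42 × 2 = $9,726.84 annually
Special assessment = $1,749.24 annually
City property tax = $875.22 × 2 = $1,750.44 annually
Yearly total = $3,352.68 + $9,726.84 + $1,749.24 + $1,750.44 = $16,579.20
Base monthly escrow = $16,579.20 ÷ 12 = $1,381.60
Required cushion = 2 × $1,381.60 = $2,763.20

$2,763.20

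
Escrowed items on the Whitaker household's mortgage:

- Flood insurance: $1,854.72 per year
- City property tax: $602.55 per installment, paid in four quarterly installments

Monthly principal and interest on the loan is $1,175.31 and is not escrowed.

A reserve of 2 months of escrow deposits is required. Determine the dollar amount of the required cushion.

Flood insurance: $1,854.72
City property tax: $602.55 × 4 = $2,410.20
Total annual escrow = $4,264.92
Base monthly escrow = $4,264.92 ÷ 12 = $355.41
Reserve = 2 × $355.41 = $710.82

$710.82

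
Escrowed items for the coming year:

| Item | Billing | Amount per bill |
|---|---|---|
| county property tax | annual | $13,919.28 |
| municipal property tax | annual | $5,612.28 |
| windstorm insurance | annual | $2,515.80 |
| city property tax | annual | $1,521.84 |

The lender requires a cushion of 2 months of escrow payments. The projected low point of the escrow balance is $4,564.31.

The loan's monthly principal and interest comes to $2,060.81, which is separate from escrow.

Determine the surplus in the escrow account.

County property tax: $13,919.28 per year
Municipal property tax: $5,612.28 per year
Windstorm insurance: $2,515.80 per year
City property tax: $1,521.84 per year
Annual escrow total = $13,919.28 + $5,612.28 + $2,515.80 + $1,521.84 = $23,569.20
Base monthly escrow = $23,569.20 ÷ 12 = $1,964.10
Required cushion = 2 × $1,964.10 = $3,928.20
Surplus = $4,564.31 − $3,928.20 = $636.11

$636.11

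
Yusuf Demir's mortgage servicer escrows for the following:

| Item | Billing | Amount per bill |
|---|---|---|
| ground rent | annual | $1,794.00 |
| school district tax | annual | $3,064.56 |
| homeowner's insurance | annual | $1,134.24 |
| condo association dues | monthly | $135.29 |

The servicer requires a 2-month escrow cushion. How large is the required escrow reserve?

$1,269.38

Ground rent — $1,794.00 annually
School district tax — $3,064.56 annually
Homeowner's insurance — $1,134.24 annually
Condo association dues — $135.29 × 12 = $1,623.48 annually
Total annual escrow = $7,616.28
Monthly escrow = $7,616.28 / 12 = $634.69
Reserve = 2 × $634.69 = $1,269.38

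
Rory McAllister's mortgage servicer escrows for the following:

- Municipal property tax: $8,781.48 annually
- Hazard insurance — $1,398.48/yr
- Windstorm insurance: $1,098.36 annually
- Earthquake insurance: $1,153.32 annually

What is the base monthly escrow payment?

Municipal property tax = $8,781.48 annually
Hazard insurance = $1,398.48 annually
Windstorm insurance = $1,098.36 annually
Earthquake insurance = $1,153.32 annually
Combined annual = $8,781.48 + $1,398.48 + $1,098.36 + $1,153.32 = $12,431.64
Monthly = $12,431.64 ÷ 12 = $1,035.97

$1,035.97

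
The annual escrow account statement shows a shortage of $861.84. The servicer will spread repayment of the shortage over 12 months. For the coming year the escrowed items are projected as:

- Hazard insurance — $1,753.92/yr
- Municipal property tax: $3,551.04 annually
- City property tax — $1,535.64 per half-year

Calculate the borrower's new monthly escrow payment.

$769.84

Hazard insurance — $1,753.92 per year
Municipal property tax — $3,551.04 per year
City property tax — $1,535.64 × 2 = $3,071.28 per year
Yearly total = $1,753.92 + $3,551.04 + $3,071.28 = $8,376.24
Monthly escrow = $8,376.24 / 12 = $698.02
Shortage per month = $861.84 ÷ 12 = $71.82
New monthly escrow = $698.02 + $71.82 = $769.84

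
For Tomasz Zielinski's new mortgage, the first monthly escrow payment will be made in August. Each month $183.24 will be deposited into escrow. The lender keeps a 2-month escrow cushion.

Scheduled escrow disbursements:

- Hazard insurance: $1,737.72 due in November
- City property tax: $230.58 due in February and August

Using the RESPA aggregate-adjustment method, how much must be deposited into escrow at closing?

$1,601.82

Cushion = 2 × $183.24 = $366.48
Trial balance (start $0, +$183.24 each month, − disbursements):
  Aug: +$183.24 − $230.58 → -$47.34
  Sep: +$183.24 → $135.90
  Oct: +$183.24 → $319.14
  Nov: +$183.24 − $1,737.72 → -$1,235.34
  Dec: +$183.24 → -$1,052.10
  Jan: +$183.24 → -$868.86
  Feb: +$183.24 − $230.58 → -$916.20
  Mar: +$183.24 → -$732.96
  Apr: +$183.24 → -$549.72
  May: +$183.24 → -$366.48
  Jun: +$183.24 → -$183.24
  Jul: +$183.24 → $0.00
Lowest trial balance = -$1,235.34 (Nov)
Initial deposit = cushion − low point = $366.48 − (-$1,235.34) = $1,601.82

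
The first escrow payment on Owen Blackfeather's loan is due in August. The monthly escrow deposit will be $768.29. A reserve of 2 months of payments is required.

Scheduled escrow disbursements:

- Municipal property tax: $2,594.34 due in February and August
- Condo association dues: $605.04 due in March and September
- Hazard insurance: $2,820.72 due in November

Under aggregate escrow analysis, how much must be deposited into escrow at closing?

Cushion = 2 × $768.29 = $1,536.58
Trial balance (start $0, +$768.29 each month, − disbursements):
  Aug: +$768.29 − $2,594.34 → -$1,826.05
  Sep: +$768.29 − $605.04 → -$1,662.80
  Oct: +$768.29 → -$894.51
  Nov: +$768.29 − $2,820.72 → -$2,946.94
  Dec: +$768.29 → -$2,178.65
  Jan: +$768.29 → -$1,410.36
  Feb: +$768.29 − $2,594.34 → -$3,236.41
  Mar: +$768.29 − $605.04 → -$3,073.16
  Apr: +$768.29 → -$2,304.87
  May: +$768.29 → -$1,536.58
  Jun: +$768.29 → -$768.29
  Jul: +$768.29 → $0.00
Lowest trial balance = -$3,236.41 (Feb)
Initial deposit = cushion − low point = $1,536.58 − (-$3,236.41) = $4,772.99

$4,772.99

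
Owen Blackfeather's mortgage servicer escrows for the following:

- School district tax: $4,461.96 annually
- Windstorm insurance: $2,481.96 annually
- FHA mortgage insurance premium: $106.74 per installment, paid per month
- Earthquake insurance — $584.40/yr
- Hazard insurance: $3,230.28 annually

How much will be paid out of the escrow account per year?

$12,039.48

School district tax — $4,461.96 per year
Windstorm insurance — $2,481.96 per year
FHA mortgage insurance premium — $106.74 × 12 = $1,280.88 per year
Earthquake insurance — $584.40 per year
Hazard insurance — $3,230.28 per year
Yearly total = $4,461.96 + $2,481.96 + $1,280.88 + $584.40 + $3,230.28 = $12,039.48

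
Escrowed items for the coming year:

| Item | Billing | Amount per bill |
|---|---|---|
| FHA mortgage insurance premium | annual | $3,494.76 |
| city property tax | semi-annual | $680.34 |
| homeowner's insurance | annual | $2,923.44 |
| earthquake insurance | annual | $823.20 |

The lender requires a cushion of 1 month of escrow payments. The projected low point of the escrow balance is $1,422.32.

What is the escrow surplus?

$705.48

FHA mortgage insurance premium = $3,494.76 annually
City property tax = $680.34 × 2 = $1,360.68 annually
Homeowner's insurance = $2,923.44 annually
Earthquake insurance = $823.20 annually
Yearly total = $8,602.08
Per month = $8,602.08 / 12 = $716.84
Required cushion = 1 × $716.84 = $716.84
Excess over cushion: $1,422.32 − $716.84 = $705.48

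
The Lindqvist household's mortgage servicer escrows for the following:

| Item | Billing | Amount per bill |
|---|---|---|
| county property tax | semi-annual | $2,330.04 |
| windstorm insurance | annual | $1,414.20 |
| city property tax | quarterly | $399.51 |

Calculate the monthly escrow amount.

County property tax = $2,330.04 × 2 = $4,660.08/yr
Windstorm insurance = $1,414.20/yr
City property tax = $399.51 × 4 = $1,598.04/yr
Yearly total = $4,660.08 + $1,414.20 + $1,598.04 = $7,672.32
Per month = $7,672.32 / 12 = $639.36

$639.36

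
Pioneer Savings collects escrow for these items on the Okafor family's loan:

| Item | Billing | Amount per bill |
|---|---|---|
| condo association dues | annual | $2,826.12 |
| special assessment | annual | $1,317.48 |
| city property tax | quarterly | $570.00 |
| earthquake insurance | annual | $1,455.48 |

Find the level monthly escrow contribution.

Condo association dues: $2,826.12 per year
Special assessment: $1,317.48 per year
City property tax: $570.00 × 4 = $2,280.00 per year
Earthquake insurance: $1,455.48 per year
Total per year = $7,879.08
Monthly = $7,879.08 ÷ 12 = $656.59

$656.59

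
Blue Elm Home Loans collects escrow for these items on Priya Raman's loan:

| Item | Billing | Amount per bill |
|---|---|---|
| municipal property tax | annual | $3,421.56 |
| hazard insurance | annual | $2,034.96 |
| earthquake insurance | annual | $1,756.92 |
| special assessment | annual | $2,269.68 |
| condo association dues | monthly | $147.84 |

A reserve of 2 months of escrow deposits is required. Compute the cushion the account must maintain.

Municipal property tax — $3,421.56 per year
Hazard insurance — $2,034.96 per year
Earthquake insurance — $1,756.92 per year
Special assessment — $2,269.68 per year
Condo association dues — $147.84 × 12 = $1,774.08 per year
Total annual escrow = $3,421.56 + $2,034.96 + $1,756.92 + $2,269.68 + $1,774.08 = $11,257.20
Monthly = $11,257.20 ÷ 12 = $938.10
Cushion = 2 × $938.10 = $1,876.20

$1,876.20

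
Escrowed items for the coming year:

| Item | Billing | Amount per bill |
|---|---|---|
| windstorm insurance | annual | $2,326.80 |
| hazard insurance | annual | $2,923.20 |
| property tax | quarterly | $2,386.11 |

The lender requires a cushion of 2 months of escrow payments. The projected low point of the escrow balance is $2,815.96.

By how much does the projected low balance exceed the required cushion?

$350.22

Windstorm insurance = $2,326.80 per year
Hazard insurance = $2,923.20 per year
Property tax = $2,386.11 × 4 = $9,544.44 per year
Combined annual = $14,794.44
Monthly escrow = $14,794.44 / 12 = $1,232.87
Cushion = 2 × $1,232.87 = $2,465.74
Surplus = $2,815.96 − $2,465.74 = $350.22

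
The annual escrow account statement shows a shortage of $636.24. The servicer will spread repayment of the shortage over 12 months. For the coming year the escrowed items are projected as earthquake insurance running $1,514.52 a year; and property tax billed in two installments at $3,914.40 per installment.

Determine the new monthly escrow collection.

$831.63

Earthquake insurance — $1,514.52 annually
Property tax — $3,914.40 × 2 = $7,828.80 annually
Annual escrow total = $1,514.52 + $7,828.80 = $9,343.32
Base monthly escrow = $9,343.32 ÷ 12 = $778.61
Monthly shortage recovery: $636.24 / 12 = $53.02
New monthly escrow = $778.61 + $53.02 = $831.63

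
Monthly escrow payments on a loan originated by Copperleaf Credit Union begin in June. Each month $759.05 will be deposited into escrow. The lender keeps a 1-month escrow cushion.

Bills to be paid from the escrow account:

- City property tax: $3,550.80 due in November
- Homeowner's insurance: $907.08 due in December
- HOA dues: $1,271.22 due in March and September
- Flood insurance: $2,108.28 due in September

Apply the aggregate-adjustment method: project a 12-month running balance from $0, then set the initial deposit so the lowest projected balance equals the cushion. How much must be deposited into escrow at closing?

$3,283.08

Cushion = 1 × $759.05 = $759.05
Trial balance (start $0, +$759.05 each month, − disbursements):
  Jun: +$759.05 → $759.05
  Jul: +$759.05 → $1,518.10
  Aug: +$759.05 → $2,277.15
  Sep: +$759.05 − $3,379.50 → -$343.30
  Oct: +$759.05 → $415.75
  Nov: +$759.05 − $3,550.80 → -$2,376.00
  Dec: +$759.05 − $907.08 → -$2,524.03
  Jan: +$759.05 → -$1,764.98
  Feb: +$759.05 → -$1,005.93
  Mar: +$759.05 − $1,271.22 → -$1,518.10
  Apr: +$759.05 → -$759.05
  May: +$759.05 → $0.00
Lowest trial balance = -$2,524.03 (Dec)
Initial deposit = cushion − low point = $759.05 − (-$2,524.03) = $3,283.08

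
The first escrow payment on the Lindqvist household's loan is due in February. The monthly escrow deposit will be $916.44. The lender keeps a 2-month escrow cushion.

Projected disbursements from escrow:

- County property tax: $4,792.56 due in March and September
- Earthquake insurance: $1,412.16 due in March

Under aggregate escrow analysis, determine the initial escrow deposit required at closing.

$6,204.72

Cushion = 2 × $916.44 = $1,832.88
Trial balance (start $0, +$916.44 each month, − disbursements):
  Feb: +$916.44 → $916.44
  Mar: +$916.44 − $6,204.72 → -$4,371.84
  Apr: +$916.44 → -$3,455.40
  May: +$916.44 → -$2,538.96
  Jun: +$916.44 → -$1,622.52
  Jul: +$916.44 → -$706.08
  Aug: +$916.44 → $210.36
  Sep: +$916.44 − $4,792.56 → -$3,665.76
  Oct: +$916.44 → -$2,749.32
  Nov: +$916.44 → -$1,832.88
  Dec: +$916.44 → -$916.44
  Jan: +$916.44 → $0.00
Lowest trial balance = -$4,371.84 (Mar)
Initial deposit = cushion − low point = $1,832.88 − (-$4,371.84) = $6,204.72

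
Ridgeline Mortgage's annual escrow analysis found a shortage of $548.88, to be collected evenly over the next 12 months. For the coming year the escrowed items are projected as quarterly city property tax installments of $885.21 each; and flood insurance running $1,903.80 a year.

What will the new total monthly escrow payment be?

$499.46

City property tax: $885.21 × 4 = $3,540.84/yr
Flood insurance: $1,903.80/yr
Annual escrow total = $5,444.64
Monthly = $5,444.64 ÷ 12 = $453.72
Monthly shortage recovery: $548.88 / 12 = $45.74
New monthly escrow = $453.72 + $45.74 = $499.46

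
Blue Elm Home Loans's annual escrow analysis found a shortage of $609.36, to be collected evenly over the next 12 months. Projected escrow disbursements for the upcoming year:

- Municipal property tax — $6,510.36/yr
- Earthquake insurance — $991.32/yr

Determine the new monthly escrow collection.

Municipal property tax = $6,510.36/yr
Earthquake insurance = $991.32/yr
Yearly total = $6,510.36 + $991.32 = $7,501.68
Per month = $7,501.68 ÷ 12 = $625.14
Shortage per month = $609.36 / 12 = $50.78
Adjusted monthly = $625.14 + $50.78 = $675.92

$675.92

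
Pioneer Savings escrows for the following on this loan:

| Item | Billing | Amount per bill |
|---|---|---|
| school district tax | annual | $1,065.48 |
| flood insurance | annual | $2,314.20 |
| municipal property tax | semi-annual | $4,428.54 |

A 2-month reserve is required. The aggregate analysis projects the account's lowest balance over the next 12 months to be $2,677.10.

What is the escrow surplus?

$637.64

School district tax — $1,065.48/yr
Flood insurance — $2,314.20/yr
Municipal property tax — $4,428.54 × 2 = $8,857.08/yr
Annual escrow total = $1,065.48 + $2,314.20 + $8,857.08 = $12,236.76
Per month = $12,236.76 / 12 = $1,019.73
Required reserve = 2 × $1,019.73 = $2,039.46
Excess over cushion: $2,677.10 − $2,039.46 = $637.64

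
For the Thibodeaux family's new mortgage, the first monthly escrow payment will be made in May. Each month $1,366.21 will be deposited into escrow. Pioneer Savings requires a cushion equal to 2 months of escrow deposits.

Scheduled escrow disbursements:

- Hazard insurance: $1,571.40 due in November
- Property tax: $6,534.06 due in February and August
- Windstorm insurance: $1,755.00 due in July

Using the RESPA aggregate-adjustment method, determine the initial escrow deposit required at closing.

$5,556.64

Cushion = 2 × $1,366.21 = $2,732.42
Trial balance (start $0, +$1,366.21 each month, − disbursements):
  May: +$1,366.21 → $1,366.21
  Jun: +$1,366.21 → $2,732.42
  Jul: +$1,366.21 − $1,755.00 → $2,343.63
  Aug: +$1,366.21 − $6,534.06 → -$2,824.22
  Sep: +$1,366.21 → -$1,458.01
  Oct: +$1,366.21 → -$91.80
  Nov: +$1,366.21 − $1,571.40 → -$296.99
  Dec: +$1,366.21 → $1,069.22
  Jan: +$1,366.21 → $2,435.43
  Feb: +$1,366.21 − $6,534.06 → -$2,732.42
  Mar: +$1,366.21 → -$1,366.21
  Apr: +$1,366.21 → $0.00
Lowest trial balance = -$2,824.22 (Aug)
Initial deposit = cushion − low point = $2,732.42 − (-$2,824.22) = $5,556.64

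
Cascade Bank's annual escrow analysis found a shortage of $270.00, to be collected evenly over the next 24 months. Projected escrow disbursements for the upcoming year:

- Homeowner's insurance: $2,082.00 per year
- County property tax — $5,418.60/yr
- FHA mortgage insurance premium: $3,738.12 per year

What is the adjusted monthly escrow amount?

$947.81

Homeowner's insurance = $2,082.00/yr
County property tax = $5,418.60/yr
FHA mortgage insurance premium = $3,738.12/yr
Yearly total = $11,238.72
Base monthly escrow = $11,238.72 ÷ 12 = $936.56
Monthly shortage recovery: $270.00 / 24 = $11.25
Adjusted monthly = $936.56 + $11.25 = $947.81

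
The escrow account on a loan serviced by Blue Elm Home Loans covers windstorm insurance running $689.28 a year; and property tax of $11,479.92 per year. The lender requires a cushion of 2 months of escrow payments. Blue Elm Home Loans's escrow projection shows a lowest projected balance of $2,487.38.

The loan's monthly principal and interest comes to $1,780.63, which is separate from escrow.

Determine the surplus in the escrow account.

Windstorm insurance: $689.28 per year
Property tax: $11,479.92 per year
Total annual escrow = $689.28 + $11,479.92 = $12,169.20
Monthly = $12,169.20 / 12 = $1,014.10
Required cushion = 2 × $1,014.10 = $2,028.20
Excess over cushion: $2,487.38 − $2,028.20 = $459.18

$459.18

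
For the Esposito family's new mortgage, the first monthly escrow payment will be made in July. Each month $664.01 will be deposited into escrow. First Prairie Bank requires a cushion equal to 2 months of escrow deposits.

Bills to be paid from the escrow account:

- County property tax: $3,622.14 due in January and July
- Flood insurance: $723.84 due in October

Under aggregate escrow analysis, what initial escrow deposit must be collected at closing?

Cushion = 2 × $664.01 = $1,328.02
Trial balance (start $0, +$664.01 each month, − disbursements):
  Jul: +$664.01 − $3,622.14 → -$2,958.13
  Aug: +$664.01 → -$2,294.12
  Sep: +$664.01 → -$1,630.11
  Oct: +$664.01 − $723.84 → -$1,689.94
  Nov: +$664.01 → -$1,025.93
  Dec: +$664.01 → -$361.92
  Jan: +$664.01 − $3,622.14 → -$3,320.05
  Feb: +$664.01 → -$2,656.04
  Mar: +$664.01 → -$1,992.03
  Apr: +$664.01 → -$1,328.02
  May: +$664.01 → -$664.01
  Jun: +$664.01 → $0.00
Lowest trial balance = -$3,320.05 (Jan)
Initial deposit = cushion − low point = $1,328.02 − (-$3,320.05) = $4,648.07

$4,648.07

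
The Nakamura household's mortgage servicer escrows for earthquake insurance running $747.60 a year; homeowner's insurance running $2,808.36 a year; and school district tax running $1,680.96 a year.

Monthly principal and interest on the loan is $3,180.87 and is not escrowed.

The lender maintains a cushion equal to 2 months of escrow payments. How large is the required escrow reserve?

Earthquake insurance: $747.60
Homeowner's insurance: $2,808.36
School district tax: $1,680.96
Annual escrow total = $5,236.92
Base monthly escrow = $5,236.92 / 12 = $436.41
Reserve = 2 × $436.41 = $872.82

$872.82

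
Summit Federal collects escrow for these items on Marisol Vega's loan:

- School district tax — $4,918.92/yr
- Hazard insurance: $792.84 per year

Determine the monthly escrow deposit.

$475.98

School district tax — $4,918.92 per year
Hazard insurance — $792.84 per year
Total per year = $4,918.92 + $792.84 = $5,711.76
Per month = $5,711.76 / 12 = $475.98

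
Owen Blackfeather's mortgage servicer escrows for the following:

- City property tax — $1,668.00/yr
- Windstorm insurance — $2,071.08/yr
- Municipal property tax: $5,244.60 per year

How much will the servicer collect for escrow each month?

City property tax: $1,668.00 per year
Windstorm insurance: $2,071.08 per year
Municipal property tax: $5,244.60 per year
Total per year = $1,668.00 + $2,071.08 + $5,244.60 = $8,983.68
Monthly escrow = $8,983.68 / 12 = $748.64

$748.64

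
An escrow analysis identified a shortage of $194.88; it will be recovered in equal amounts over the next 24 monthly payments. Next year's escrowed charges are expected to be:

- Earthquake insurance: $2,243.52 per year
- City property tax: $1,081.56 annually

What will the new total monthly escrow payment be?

$285.21

Earthquake insurance: $2,243.52
City property tax: $1,081.56
Total per year = $2,243.52 + $1,081.56 = $3,325.08
Monthly escrow = $3,325.08 ÷ 12 = $277.09
Shortage per month = $194.88 ÷ 24 = $8.12
New monthly escrow = $277.09 + $8.12 = $285.21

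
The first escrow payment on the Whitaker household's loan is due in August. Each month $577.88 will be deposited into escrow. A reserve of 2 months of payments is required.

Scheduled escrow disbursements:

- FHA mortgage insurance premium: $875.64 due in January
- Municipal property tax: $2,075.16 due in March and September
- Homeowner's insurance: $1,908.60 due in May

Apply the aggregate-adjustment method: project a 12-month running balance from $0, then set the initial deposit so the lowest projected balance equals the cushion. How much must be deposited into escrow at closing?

$2,311.52

Cushion = 2 × $577.88 = $1,155.76
Trial balance (start $0, +$577.88 each month, − disbursements):
  Aug: +$577.88 → $577.88
  Sep: +$577.88 − $2,075.16 → -$919.40
  Oct: +$577.88 → -$341.52
  Nov: +$577.88 → $236.36
  Dec: +$577.88 → $814.24
  Jan: +$577.88 − $875.64 → $516.48
  Feb: +$577.88 → $1,094.36
  Mar: +$577.88 − $2,075.16 → -$402.92
  Apr: +$577.88 → $174.96
  May: +$577.88 − $1,908.60 → -$1,155.76
  Jun: +$577.88 → -$577.88
  Jul: +$577.88 → $0.00
Lowest trial balance = -$1,155.76 (May)
Initial deposit = cushion − low point = $1,155.76 − (-$1,155.76) = $2,311.52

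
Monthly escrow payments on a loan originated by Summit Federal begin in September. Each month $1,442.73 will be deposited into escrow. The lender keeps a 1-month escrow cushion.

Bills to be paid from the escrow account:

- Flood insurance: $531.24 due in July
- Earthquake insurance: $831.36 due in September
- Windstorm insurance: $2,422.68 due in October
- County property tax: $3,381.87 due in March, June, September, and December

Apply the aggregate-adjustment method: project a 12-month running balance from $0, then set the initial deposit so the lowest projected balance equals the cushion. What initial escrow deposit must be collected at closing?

$5,689.59

Cushion = 1 × $1,442.73 = $1,442.73
Trial balance (start $0, +$1,442.73 each month, − disbursements):
  Sep: +$1,442.73 − $4,213.23 → -$2,770.50
  Oct: +$1,442.73 − $2,422.68 → -$3,750.45
  Nov: +$1,442.73 → -$2,307.72
  Dec: +$1,442.73 − $3,381.87 → -$4,246.86
  Jan: +$1,442.73 → -$2,804.13
  Feb: +$1,442.73 → -$1,361.40
  Mar: +$1,442.73 − $3,381.87 → -$3,300.54
  Apr: +$1,442.73 → -$1,857.81
  May: +$1,442.73 → -$415.08
  Jun: +$1,442.73 − $3,381.87 → -$2,354.22
  Jul: +$1,442.73 − $531.24 → -$1,442.73
  Aug: +$1,442.73 → $0.00
Lowest trial balance = -$4,246.86 (Dec)
Initial deposit = cushion − low point = $1,442.73 − (-$4,246.86) = $5,689.59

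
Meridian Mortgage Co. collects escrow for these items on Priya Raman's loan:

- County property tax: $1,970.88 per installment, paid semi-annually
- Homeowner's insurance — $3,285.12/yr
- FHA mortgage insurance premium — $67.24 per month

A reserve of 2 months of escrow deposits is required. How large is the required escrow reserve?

County property tax — $1,970.88 × 2 = $3,941.76
Homeowner's insurance — $3,285.12
FHA mortgage insurance premium — $67.24 × 12 = $806.88
Combined annual = $8,033.76
Monthly = $8,033.76 / 12 = $669.48
Cushion = 2 × $669.48 = $1,338.96

$1,338.96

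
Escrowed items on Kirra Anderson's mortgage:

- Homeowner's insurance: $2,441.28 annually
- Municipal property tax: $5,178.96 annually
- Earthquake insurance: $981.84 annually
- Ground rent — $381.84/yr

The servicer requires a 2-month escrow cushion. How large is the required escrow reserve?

$1,497.32

Homeowner's insurance: $2,441.28 per year
Municipal property tax: $5,178.96 per year
Earthquake insurance: $981.84 per year
Ground rent: $381.84 per year
Combined annual = $2,441.28 + $5,178.96 + $981.84 + $381.84 = $8,983.92
Monthly = $8,983.92 / 12 = $748.66
Cushion = 2 × $748.66 = $1,497.32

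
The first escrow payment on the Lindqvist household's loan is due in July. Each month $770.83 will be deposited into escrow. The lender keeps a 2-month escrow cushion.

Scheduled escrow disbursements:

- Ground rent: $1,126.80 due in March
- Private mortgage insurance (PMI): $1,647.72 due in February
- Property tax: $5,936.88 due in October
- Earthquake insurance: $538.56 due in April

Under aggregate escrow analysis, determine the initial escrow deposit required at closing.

Cushion = 2 × $770.83 = $1,541.66
Trial balance (start $0, +$770.83 each month, − disbursements):
  Jul: +$770.83 → $770.83
  Aug: +$770.83 → $1,541.66
  Sep: +$770.83 → $2,312.49
  Oct: +$770.83 − $5,936.88 → -$2,853.56
  Nov: +$770.83 → -$2,082.73
  Dec: +$770.83 → -$1,311.90
  Jan: +$770.83 → -$541.07
  Feb: +$770.83 − $1,647.72 → -$1,417.96
  Mar: +$770.83 − $1,126.80 → -$1,773.93
  Apr: +$770.83 − $538.56 → -$1,541.66
  May: +$770.83 → -$770.83
  Jun: +$770.83 → $0.00
Lowest trial balance = -$2,853.56 (Oct)
Initial deposit = cushion − low point = $1,541.66 − (-$2,853.56) = $4,395.22

$4,395.22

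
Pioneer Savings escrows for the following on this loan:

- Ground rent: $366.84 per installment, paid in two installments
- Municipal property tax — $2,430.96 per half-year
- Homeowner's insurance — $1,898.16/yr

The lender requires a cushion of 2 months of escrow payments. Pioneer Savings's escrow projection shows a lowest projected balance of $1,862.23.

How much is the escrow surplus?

Ground rent: $366.84 × 2 = $733.68 per year
Municipal property tax: $2,430.96 × 2 = $4,861.92 per year
Homeowner's insurance: $1,898.16 per year
Total annual escrow = $733.68 + $4,861.92 + $1,898.16 = $7,493.76
Monthly escrow = $7,493.76 / 12 = $624.48
Required cushion = 2 × $624.48 = $1,248.96
Surplus = $1,862.23 − $1,248.96 = $613.27

$613.27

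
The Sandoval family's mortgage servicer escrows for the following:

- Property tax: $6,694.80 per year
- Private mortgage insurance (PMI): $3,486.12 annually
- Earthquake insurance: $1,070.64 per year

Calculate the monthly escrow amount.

$937.63

Property tax = $6,694.80 per year
Private mortgage insurance (PMI) = $3,486.12 per year
Earthquake insurance = $1,070.64 per year
Yearly total = $6,694.80 + $3,486.12 + $1,070.64 = $11,251.56
Monthly = $11,251.56 / 12 = $937.63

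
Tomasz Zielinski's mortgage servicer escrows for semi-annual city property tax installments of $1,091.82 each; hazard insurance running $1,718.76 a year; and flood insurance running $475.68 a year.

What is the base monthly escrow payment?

City property tax = $1,091.82 × 2 = $2,183.64
Hazard insurance = $1,718.76
Flood insurance = $475.68
Annual escrow total = $4,378.08
Monthly = $4,378.08 / 12 = $364.84

$364.84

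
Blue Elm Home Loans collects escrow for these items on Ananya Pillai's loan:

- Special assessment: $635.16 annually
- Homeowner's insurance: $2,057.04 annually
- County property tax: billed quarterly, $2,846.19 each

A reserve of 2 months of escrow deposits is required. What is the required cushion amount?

Special assessment — $635.16 per year
Homeowner's insurance — $2,057.04 per year
County property tax — $2,846.19 × 4 = $11,384.76 per year
Annual escrow total = $635.16 + $2,057.04 + $11,384.76 = $14,076.96
Base monthly escrow = $14,076.96 / 12 = $1,173.08
Cushion = 2 × $1,173.08 = $2,346.16

$2,346.16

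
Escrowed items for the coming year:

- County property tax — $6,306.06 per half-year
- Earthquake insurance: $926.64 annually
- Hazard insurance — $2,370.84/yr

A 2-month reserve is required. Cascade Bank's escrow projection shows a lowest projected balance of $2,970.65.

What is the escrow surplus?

County property tax — $6,306.06 × 2 = $12,612.12/yr
Earthquake insurance — $926.64/yr
Hazard insurance — $2,370.84/yr
Yearly total = $15,909.60
Monthly escrow = $15,909.60 / 12 = $1,325.80
Required reserve = 2 × $1,325.80 = $2,651.60
Excess over cushion: $2,970.65 − $2,651.60 = $319.05

$319.05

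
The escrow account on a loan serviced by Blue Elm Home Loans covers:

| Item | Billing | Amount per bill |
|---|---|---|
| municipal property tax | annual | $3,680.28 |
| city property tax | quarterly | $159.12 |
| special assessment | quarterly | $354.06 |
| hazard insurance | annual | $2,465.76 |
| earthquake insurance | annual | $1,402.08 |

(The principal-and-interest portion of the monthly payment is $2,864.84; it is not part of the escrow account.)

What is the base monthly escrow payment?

Municipal property tax = $3,680.28 annually
City property tax = $159.12 × 4 = $636.48 annually
Special assessment = $354.06 × 4 = $1,416.24 annually
Hazard insurance = $2,465.76 annually
Earthquake insurance = $1,402.08 annually
Total per year = $3,680.28 + $636.48 + $1,416.24 + $2,465.76 + $1,402.08 = $9,600.84
Base monthly escrow = $9,600.84 ÷ 12 = $800.07

$800.07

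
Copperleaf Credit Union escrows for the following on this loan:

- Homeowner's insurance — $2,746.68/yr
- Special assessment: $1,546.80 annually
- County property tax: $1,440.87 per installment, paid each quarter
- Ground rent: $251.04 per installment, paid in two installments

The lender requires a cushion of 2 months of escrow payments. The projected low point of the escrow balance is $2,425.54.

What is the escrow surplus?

$665.70

Homeowner's insurance = $2,746.68 annually
Special assessment = $1,546.80 annually
County property tax = $1,440.87 × 4 = $5,763.48 annually
Ground rent = $251.04 × 2 = $502.08 annually
Yearly total = $2,746.68 + $1,546.80 + $5,763.48 + $502.08 = $10,559.04
Monthly escrow = $10,559.04 ÷ 12 = $879.92
Cushion = 2 × $879.92 = $1,759.84
Surplus = $2,425.54 − $1,759.84 = $665.70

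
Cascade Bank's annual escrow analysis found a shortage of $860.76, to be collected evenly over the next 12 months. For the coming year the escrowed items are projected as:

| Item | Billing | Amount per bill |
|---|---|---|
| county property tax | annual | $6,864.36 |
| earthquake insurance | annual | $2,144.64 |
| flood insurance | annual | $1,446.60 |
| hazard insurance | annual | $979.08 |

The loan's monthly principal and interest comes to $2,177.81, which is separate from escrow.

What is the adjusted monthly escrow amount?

$1,024.62

County property tax = $6,864.36
Earthquake insurance = $2,144.64
Flood insurance = $1,446.60
Hazard insurance = $979.08
Total annual escrow = $11,434.68
Monthly escrow = $11,434.68 / 12 = $952.89
Shortage spread = $860.76 ÷ 12 = $71.73/mo
New monthly escrow = $952.89 + $71.73 = $1,024.62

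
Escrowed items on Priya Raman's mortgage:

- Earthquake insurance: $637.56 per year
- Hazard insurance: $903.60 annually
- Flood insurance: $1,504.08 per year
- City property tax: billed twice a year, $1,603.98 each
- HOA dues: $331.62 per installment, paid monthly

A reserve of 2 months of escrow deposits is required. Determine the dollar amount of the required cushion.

$1,705.44

Earthquake insurance = $637.56 annually
Hazard insurance = $903.60 annually
Flood insurance = $1,504.08 annually
City property tax = $1,603.98 × 2 = $3,207.96 annually
HOA dues = $331.62 × 12 = $3,979.44 annually
Annual escrow total = $637.56 + $903.60 + $1,504.08 + $3,207.96 + $3,979.44 = $10,232.64
Per month = $10,232.64 ÷ 12 = $852.72
Reserve = 2 × $852.72 = $1,705.44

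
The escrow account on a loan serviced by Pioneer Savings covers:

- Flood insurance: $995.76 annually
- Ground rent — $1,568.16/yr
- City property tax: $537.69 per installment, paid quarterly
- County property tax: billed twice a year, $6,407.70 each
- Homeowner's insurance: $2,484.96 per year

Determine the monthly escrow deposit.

$1,667.92

Flood insurance — $995.76
Ground rent — $1,568.16
City property tax — $537.69 × 4 = $2,150.76
County property tax — $6,407.70 × 2 = $12,815.40
Homeowner's insurance — $2,484.96
Combined annual = $20,015.04
Monthly = $20,015.04 / 12 = $1,667.92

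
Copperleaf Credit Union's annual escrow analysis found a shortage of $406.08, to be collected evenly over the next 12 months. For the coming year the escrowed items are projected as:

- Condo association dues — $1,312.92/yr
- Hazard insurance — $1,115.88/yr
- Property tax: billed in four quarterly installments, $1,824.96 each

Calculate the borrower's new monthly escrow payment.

$844.56

Condo association dues — $1,312.92/yr
Hazard insurance — $1,115.88/yr
Property tax — $1,824.96 × 4 = $7,299.84/yr
Yearly total = $1,312.92 + $1,115.88 + $7,299.84 = $9,728.64
Per month = $9,728.64 / 12 = $810.72
Shortage spread = $406.08 / 12 = $33.84/mo
New monthly escrow = $810.72 + $33.84 = $844.56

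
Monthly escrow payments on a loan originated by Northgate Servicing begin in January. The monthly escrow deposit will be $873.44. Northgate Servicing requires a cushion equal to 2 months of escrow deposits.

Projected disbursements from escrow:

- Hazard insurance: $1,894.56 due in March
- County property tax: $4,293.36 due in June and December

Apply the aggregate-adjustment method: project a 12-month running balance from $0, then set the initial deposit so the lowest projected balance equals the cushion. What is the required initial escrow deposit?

Cushion = 2 × $873.44 = $1,746.88
Trial balance (start $0, +$873.44 each month, − disbursements):
  Jan: +$873.44 → $873.44
  Feb: +$873.44 → $1,746.88
  Mar: +$873.44 − $1,894.56 → $725.76
  Apr: +$873.44 → $1,599.20
  May: +$873.44 → $2,472.64
  Jun: +$873.44 − $4,293.36 → -$947.28
  Jul: +$873.44 → -$73.84
  Aug: +$873.44 → $799.60
  Sep: +$873.44 → $1,673.04
  Oct: +$873.44 → $2,546.48
  Nov: +$873.44 → $3,419.92
  Dec: +$873.44 − $4,293.36 → $0.00
Lowest trial balance = -$947.28 (Jun)
Initial deposit = cushion − low point = $1,746.88 − (-$947.28) = $2,694.16

$2,694.16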